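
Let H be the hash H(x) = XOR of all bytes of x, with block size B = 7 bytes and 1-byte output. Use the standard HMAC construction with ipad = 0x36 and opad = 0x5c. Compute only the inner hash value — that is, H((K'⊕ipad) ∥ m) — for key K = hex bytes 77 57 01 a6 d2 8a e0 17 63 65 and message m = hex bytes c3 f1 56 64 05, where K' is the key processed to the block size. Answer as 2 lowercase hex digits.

1d

Key hex bytes 77 57 01 a6 d2 8a e0 17 63 65 is 10 bytes > B = 7, so hash it first: H(key) = 2e, then zero-pad to 7 bytes: K' = 2e 00 00 00 00 00 00.
K' ⊕ ipad = 18 36 36 36 36 36 36.
Inner input = 18 36 36 36 36 36 36 ∥ c3 f1 56 64 05.
Inner hash: XOR 18⊕36⊕36⊕36⊕36⊕36⊕36⊕c3⊕f1⊕56⊕64⊕05 = 1d.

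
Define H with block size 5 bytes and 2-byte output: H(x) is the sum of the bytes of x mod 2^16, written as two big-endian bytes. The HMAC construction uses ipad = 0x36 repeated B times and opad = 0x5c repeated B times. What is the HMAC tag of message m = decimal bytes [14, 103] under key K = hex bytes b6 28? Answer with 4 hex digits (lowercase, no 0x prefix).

0328

Key hex bytes b6 28 is 2 bytes ≤ B = 5; zero-pad to 5 bytes: K' = b6 28 00 00 00.
K' ⊕ ipad = 80 1e 36 36 36.  K' ⊕ opad = ea 74 5c 5c 5c.
Inner input = (K'⊕ipad) ∥ m = 80 1e 36 36 36 ∥ 0e 67.
Inner hash: sum = 128+30+54+54+54+14+103 = 437 → 01 b5.
Outer input = (K'⊕opad) ∥ inner = ea 74 5c 5c 5c ∥ 01 b5.
Outer hash (tag): sum = 234+116+92+92+92+1+181 = 808 → 03 28.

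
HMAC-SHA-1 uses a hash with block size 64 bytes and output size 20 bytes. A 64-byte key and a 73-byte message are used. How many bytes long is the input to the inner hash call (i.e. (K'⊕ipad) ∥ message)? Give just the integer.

Key is 64 ≤ 64 bytes, zero-padded: |K'| = 64.
Inner input = (K'⊕ipad) ∥ m → 64 + 73 = 137 bytes.

137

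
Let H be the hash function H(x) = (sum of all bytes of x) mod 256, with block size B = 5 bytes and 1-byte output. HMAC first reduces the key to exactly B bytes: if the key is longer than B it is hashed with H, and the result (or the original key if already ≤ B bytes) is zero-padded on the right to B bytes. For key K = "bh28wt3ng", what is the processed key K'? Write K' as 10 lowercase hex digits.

|K| = 9 > B = 5, so first hash the key.
H(K): sum = 98+104+50+56+119+116+51+110+103 = 807; mod 256 = 39 → 27.
Zero-pad H(K) = 27 to 5 bytes: K' = 27 00 00 00 00.

2700000000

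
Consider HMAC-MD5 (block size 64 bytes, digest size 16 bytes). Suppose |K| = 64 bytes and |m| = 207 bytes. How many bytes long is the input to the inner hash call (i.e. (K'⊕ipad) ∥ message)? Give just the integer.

271

Key is 64 ≤ 64 bytes, zero-padded: |K'| = 64.
Inner input = (K'⊕ipad) ∥ m → 64 + 207 = 271 bytes.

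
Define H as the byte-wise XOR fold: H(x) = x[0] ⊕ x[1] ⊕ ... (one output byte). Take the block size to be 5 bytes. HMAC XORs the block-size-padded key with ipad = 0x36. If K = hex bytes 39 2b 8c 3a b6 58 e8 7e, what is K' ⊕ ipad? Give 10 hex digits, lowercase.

ea36363636

Key hex bytes 39 2b 8c 3a b6 58 e8 7e is 8 bytes > B = 5, so hash it first: H(key) = dc, then zero-pad to 5 bytes: K' = dc 00 00 00 00.
XOR each byte with 0x36: dc⊕36=ea, 00⊕36=36, 00⊕36=36, 00⊕36=36, 00⊕36=36.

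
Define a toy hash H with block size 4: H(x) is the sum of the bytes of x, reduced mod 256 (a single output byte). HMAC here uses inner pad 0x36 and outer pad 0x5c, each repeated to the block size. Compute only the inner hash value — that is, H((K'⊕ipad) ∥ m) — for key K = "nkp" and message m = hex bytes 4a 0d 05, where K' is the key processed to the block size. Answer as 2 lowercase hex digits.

Key "nkp" = 6e 6b 70 is 3 bytes ≤ B = 4; zero-pad to 4 bytes: K' = 6e 6b 70 00.
K' ⊕ ipad = 58 5d 46 36.
Inner input = 58 5d 46 36 ∥ 4a 0d 05.
Inner hash: sum = 88+93+70+54+74+13+5 = 397; mod 256 = 141 → 8d.

8d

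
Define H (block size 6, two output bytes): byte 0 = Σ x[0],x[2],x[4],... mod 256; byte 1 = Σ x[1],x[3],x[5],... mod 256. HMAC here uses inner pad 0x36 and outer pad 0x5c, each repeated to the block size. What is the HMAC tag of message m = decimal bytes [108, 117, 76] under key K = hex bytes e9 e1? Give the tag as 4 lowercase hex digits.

Key hex bytes e9 e1 is 2 bytes ≤ B = 6; zero-pad to 6 bytes: K' = e9 e1 00 00 00 00.
K' ⊕ ipad = df d7 36 36 36 36.  K' ⊕ opad = b5 bd 5c 5c 5c 5c.
Inner input = (K'⊕ipad) ∥ m = df d7 36 36 36 36 ∥ 6c 75 4c.
Inner hash: even-index sum = 515 mod 256 = 3; odd-index sum = 440 mod 256 = 184 → 03 b8.
Outer input = (K'⊕opad) ∥ inner = b5 bd 5c 5c 5c 5c ∥ 03 b8.
Outer hash (tag): even-index sum = 368 mod 256 = 112; odd-index sum = 557 mod 256 = 45 → 70 2d.

702d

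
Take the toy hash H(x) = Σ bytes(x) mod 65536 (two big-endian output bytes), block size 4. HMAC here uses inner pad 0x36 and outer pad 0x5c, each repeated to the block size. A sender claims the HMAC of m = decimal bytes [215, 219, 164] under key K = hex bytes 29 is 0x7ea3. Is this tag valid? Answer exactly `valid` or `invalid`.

invalid

Key hex bytes 29 is 1 byte ≤ B = 4; zero-pad to 4 bytes: K' = 29 00 00 00.
K' ⊕ ipad = 1f 36 36 36; K' ⊕ opad = 75 5c 5c 5c.
Inner hash: sum = 31+54+54+54+215+219+164 = 791 → 03 17.
Outer hash (recomputed tag): sum = 117+92+92+92+3+23 = 419 → 01 a3.
Recomputed tag = 01a3; claimed = 7ea3 → mismatch.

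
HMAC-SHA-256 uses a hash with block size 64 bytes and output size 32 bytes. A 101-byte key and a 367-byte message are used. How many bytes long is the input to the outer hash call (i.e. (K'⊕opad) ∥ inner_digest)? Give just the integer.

96

Key is 101 > 64 bytes, so it is hashed to 32 bytes then zero-padded to 64: |K'| = 64.
Outer input = (K'⊕opad) ∥ H(inner) → 64 + 32 = 96 bytes.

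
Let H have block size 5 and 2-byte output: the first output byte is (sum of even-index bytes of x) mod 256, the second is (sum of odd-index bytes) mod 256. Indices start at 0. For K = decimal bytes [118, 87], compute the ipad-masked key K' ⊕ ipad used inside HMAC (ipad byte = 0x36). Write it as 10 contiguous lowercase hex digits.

4061363636

Key decimal bytes [118, 87] = 76 57 is 2 bytes ≤ B = 5; zero-pad to 5 bytes: K' = 76 57 00 00 00.
XOR each byte with 0x36: 76⊕36=40, 57⊕36=61, 00⊕36=36, 00⊕36=36, 00⊕36=36.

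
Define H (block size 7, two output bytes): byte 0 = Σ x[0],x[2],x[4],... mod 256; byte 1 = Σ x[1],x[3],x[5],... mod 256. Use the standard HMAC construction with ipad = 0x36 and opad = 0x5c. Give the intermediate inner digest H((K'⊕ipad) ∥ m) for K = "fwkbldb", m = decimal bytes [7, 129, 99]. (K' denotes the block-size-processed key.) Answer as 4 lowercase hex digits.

dc51

Key "fwkbldb" = 66 77 6b 62 6c 64 62 is exactly B = 7 bytes: K' = 66 77 6b 62 6c 64 62.
K' ⊕ ipad = 50 41 5d 54 5a 52 54.
Inner input = 50 41 5d 54 5a 52 54 ∥ 07 81 63.
Inner hash: even-index sum = 476 mod 256 = 220; odd-index sum = 337 mod 256 = 81 → dc 51.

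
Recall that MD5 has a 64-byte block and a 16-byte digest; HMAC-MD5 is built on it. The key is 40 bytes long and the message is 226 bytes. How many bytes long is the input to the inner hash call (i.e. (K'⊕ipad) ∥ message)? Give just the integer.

290

Key is 40 ≤ 64 bytes, zero-padded: |K'| = 64.
Inner input = (K'⊕ipad) ∥ m → 64 + 226 = 290 bytes.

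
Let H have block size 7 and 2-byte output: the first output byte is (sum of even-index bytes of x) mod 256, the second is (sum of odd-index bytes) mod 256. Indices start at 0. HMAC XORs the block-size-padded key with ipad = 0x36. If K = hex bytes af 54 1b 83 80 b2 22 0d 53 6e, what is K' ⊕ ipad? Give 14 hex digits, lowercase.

89323636363636

Key hex bytes af 54 1b 83 80 b2 22 0d 53 6e is 10 bytes > B = 7, so hash it first: H(key) = bf 04, then zero-pad to 7 bytes: K' = bf 04 00 00 00 00 00.
XOR each byte with 0x36: bf⊕36=89, 04⊕36=32, 00⊕36=36, 00⊕36=36, 00⊕36=36, 00⊕36=36, 00⊕36=36.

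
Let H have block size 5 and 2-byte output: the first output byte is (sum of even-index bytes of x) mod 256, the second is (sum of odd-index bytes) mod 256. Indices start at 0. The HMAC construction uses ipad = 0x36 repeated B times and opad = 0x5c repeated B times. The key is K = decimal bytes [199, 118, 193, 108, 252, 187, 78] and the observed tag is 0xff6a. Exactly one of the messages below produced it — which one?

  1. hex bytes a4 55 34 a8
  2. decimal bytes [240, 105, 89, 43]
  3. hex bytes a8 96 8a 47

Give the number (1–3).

Key decimal bytes [199, 118, 193, 108, 252, 187, 78] = c7 76 c1 6c fc bb 4e is 7 bytes > B = 5, so hash it first: H(key) = d2 9d, then zero-pad to 5 bytes: K' = d2 9d 00 00 00.
K' ⊕ ipad = e4 ab 36 36 36; K' ⊕ opad = 8e c1 5c 5c 5c.
m1: inner = H(e4 ab 36 36 36 a4 55 34 a8) = 4d b9; tag = H(8e c1 5c 5c 5c 4d b9) = ff6a ← matches
m2: inner = H(e4 ab 36 36 36 f0 69 59 2b) = e4 2a; tag = H(8e c1 5c 5c 5c e4 2a) = 7001
m3: inner = H(e4 ab 36 36 36 a8 96 8a 47) = 2d 13; tag = H(8e c1 5c 5c 5c 2d 13) = 594a

1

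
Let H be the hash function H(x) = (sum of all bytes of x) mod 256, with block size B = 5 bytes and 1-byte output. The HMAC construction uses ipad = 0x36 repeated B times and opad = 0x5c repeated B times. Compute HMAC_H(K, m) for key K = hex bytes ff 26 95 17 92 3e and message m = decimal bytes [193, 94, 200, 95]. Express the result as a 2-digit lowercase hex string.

22

Key hex bytes ff 26 95 17 92 3e is 6 bytes > B = 5, so hash it first: H(key) = a1, then zero-pad to 5 bytes: K' = a1 00 00 00 00.
K' ⊕ ipad = 97 36 36 36 36.  K' ⊕ opad = fd 5c 5c 5c 5c.
Inner input = (K'⊕ipad) ∥ m = 97 36 36 36 36 ∥ c1 5e c8 5f.
Inner hash: sum = 151+54+54+54+54+193+94+200+95 = 949; mod 256 = 181 → b5.
Outer input = (K'⊕opad) ∥ inner = fd 5c 5c 5c 5c ∥ b5.
Outer hash (tag): sum = 253+92+92+92+92+181 = 802; mod 256 = 34 → 22.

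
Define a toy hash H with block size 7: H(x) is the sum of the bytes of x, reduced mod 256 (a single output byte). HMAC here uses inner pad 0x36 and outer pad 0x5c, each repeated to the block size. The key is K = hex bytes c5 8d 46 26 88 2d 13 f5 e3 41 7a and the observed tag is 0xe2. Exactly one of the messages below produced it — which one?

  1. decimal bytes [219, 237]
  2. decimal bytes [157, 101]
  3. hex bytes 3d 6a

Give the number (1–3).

Key hex bytes c5 8d 46 26 88 2d 13 f5 e3 41 7a is 11 bytes > B = 7, so hash it first: H(key) = 19, then zero-pad to 7 bytes: K' = 19 00 00 00 00 00 00.
K' ⊕ ipad = 2f 36 36 36 36 36 36; K' ⊕ opad = 45 5c 5c 5c 5c 5c 5c.
m1: inner = H(2f 36 36 36 36 36 36 db ed) = 3b; tag = H(45 5c 5c 5c 5c 5c 5c 3b) = a8
m2: inner = H(2f 36 36 36 36 36 36 9d 65) = 75; tag = H(45 5c 5c 5c 5c 5c 5c 75) = e2 ← matches
m3: inner = H(2f 36 36 36 36 36 36 3d 6a) = 1a; tag = H(45 5c 5c 5c 5c 5c 5c 1a) = 87

2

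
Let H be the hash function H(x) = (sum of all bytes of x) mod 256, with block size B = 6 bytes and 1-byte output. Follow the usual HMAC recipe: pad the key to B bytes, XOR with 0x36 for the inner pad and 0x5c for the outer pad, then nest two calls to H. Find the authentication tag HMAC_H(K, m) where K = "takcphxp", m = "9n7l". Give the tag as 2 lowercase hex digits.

Key "takcphxp" = 74 61 6b 63 70 68 78 70 is 8 bytes > B = 6, so hash it first: H(key) = 63, then zero-pad to 6 bytes: K' = 63 00 00 00 00 00.
K' ⊕ ipad = 55 36 36 36 36 36.  K' ⊕ opad = 3f 5c 5c 5c 5c 5c.
Inner input = (K'⊕ipad) ∥ m = 55 36 36 36 36 36 ∥ 39 6e 37 6c.
Inner hash: sum = 85+54+54+54+54+54+57+110+55+108 = 685; mod 256 = 173 → ad.
Outer input = (K'⊕opad) ∥ inner = 3f 5c 5c 5c 5c 5c ∥ ad.
Outer hash (tag): sum = 63+92+92+92+92+92+173 = 696; mod 256 = 184 → b8.

b8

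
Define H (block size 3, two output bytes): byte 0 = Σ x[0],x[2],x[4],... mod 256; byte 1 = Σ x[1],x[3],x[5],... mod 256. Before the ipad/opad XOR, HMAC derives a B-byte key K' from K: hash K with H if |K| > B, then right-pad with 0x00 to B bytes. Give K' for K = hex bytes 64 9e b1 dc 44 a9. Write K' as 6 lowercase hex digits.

|K| = 6 > B = 3, so first hash the key.
H(K): even-index sum = 345 mod 256 = 89; odd-index sum = 547 mod 256 = 35 → 59 23.
Zero-pad H(K) = 59 23 to 3 bytes: K' = 59 23 00.

592300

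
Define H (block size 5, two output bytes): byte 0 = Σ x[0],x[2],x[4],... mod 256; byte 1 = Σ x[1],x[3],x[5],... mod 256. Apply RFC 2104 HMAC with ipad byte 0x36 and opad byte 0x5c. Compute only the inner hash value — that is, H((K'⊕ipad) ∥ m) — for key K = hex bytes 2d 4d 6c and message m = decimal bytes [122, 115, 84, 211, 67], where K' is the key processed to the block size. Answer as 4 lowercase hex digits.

Key hex bytes 2d 4d 6c is 3 bytes ≤ B = 5; zero-pad to 5 bytes: K' = 2d 4d 6c 00 00.
K' ⊕ ipad = 1b 7b 5a 36 36.
Inner input = 1b 7b 5a 36 36 ∥ 7a 73 54 d3 43.
Inner hash: even-index sum = 497 mod 256 = 241; odd-index sum = 450 mod 256 = 194 → f1 c2.

f1c2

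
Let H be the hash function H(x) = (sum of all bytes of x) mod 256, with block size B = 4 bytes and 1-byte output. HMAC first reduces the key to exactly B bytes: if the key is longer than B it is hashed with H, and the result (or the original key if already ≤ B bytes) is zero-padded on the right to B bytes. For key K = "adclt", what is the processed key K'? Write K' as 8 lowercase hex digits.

|K| = 5 > B = 4, so first hash the key.
H(K): sum = 97+100+99+108+116 = 520; mod 256 = 8 → 08.
Zero-pad H(K) = 08 to 4 bytes: K' = 08 00 00 00.

08000000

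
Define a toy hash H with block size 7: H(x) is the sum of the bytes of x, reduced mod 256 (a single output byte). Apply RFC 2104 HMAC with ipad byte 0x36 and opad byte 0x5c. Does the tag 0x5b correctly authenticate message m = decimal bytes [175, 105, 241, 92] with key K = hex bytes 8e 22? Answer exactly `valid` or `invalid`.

Key hex bytes 8e 22 is 2 bytes ≤ B = 7; zero-pad to 7 bytes: K' = 8e 22 00 00 00 00 00.
K' ⊕ ipad = b8 14 36 36 36 36 36; K' ⊕ opad = d2 7e 5c 5c 5c 5c 5c.
Inner hash: sum = 184+20+54+54+54+54+54+175+105+241+92 = 1087; mod 256 = 63 → 3f.
Outer hash (recomputed tag): sum = 210+126+92+92+92+92+92+63 = 859; mod 256 = 91 → 5b.
Recomputed tag = 5b; claimed = 5b → match.

valid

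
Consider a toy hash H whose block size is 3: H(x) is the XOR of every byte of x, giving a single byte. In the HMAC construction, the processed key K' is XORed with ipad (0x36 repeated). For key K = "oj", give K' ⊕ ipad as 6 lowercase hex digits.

595c36

Key "oj" = 6f 6a is 2 bytes ≤ B = 3; zero-pad to 3 bytes: K' = 6f 6a 00.
XOR each byte with 0x36: 6f⊕36=59, 6a⊕36=5c, 00⊕36=36.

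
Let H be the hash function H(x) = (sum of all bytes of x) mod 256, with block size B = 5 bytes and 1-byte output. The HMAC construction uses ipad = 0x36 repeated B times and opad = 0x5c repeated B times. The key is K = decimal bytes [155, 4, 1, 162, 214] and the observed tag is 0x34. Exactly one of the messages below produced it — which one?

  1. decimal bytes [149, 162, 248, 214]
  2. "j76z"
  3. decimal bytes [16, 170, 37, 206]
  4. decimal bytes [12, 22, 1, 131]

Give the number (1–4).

4

Key decimal bytes [155, 4, 1, 162, 214] = 9b 04 01 a2 d6 is exactly B = 5 bytes: K' = 9b 04 01 a2 d6.
K' ⊕ ipad = ad 32 37 94 e0; K' ⊕ opad = c7 58 5d fe 8a.
m1: inner = H(ad 32 37 94 e0 95 a2 f8 d6) = 8f; tag = H(c7 58 5d fe 8a 8f) = 93
m2: inner = H(ad 32 37 94 e0 6a 37 36 7a) = db; tag = H(c7 58 5d fe 8a db) = df
m3: inner = H(ad 32 37 94 e0 10 aa 25 ce) = 37; tag = H(c7 58 5d fe 8a 37) = 3b
m4: inner = H(ad 32 37 94 e0 0c 16 01 83) = 30; tag = H(c7 58 5d fe 8a 30) = 34 ← matches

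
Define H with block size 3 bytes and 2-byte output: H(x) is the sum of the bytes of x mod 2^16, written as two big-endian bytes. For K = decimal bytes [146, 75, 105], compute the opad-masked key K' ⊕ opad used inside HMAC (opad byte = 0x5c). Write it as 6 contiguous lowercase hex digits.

Key decimal bytes [146, 75, 105] = 92 4b 69 is exactly B = 3 bytes: K' = 92 4b 69.
XOR each byte with 0x5c: 92⊕5c=ce, 4b⊕5c=17, 69⊕5c=35.

ce1735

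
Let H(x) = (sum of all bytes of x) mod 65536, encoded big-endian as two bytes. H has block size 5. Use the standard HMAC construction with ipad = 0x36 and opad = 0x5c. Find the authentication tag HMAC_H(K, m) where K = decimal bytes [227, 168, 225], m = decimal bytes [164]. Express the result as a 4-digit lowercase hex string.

Key decimal bytes [227, 168, 225] = e3 a8 e1 is 3 bytes ≤ B = 5; zero-pad to 5 bytes: K' = e3 a8 e1 00 00.
K' ⊕ ipad = d5 9e d7 36 36.  K' ⊕ opad = bf f4 bd 5c 5c.
Inner input = (K'⊕ipad) ∥ m = d5 9e d7 36 36 ∥ a4.
Inner hash: sum = 213+158+215+54+54+164 = 858 → 03 5a.
Outer input = (K'⊕opad) ∥ inner = bf f4 bd 5c 5c ∥ 03 5a.
Outer hash (tag): sum = 191+244+189+92+92+3+90 = 901 → 03 85.

0385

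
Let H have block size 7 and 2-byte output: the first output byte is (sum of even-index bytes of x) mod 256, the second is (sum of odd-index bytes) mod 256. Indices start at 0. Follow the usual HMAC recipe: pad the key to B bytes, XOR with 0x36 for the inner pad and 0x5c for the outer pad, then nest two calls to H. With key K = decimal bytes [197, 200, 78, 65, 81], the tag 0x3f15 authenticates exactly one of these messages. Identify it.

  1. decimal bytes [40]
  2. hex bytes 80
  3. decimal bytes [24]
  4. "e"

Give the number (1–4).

Key decimal bytes [197, 200, 78, 65, 81] = c5 c8 4e 41 51 is 5 bytes ≤ B = 7; zero-pad to 7 bytes: K' = c5 c8 4e 41 51 00 00.
K' ⊕ ipad = f3 fe 78 77 67 36 36; K' ⊕ opad = 99 94 12 1d 0d 5c 5c.
m1: inner = H(f3 fe 78 77 67 36 36 28) = 08 d3; tag = H(99 94 12 1d 0d 5c 5c 08 d3) = e715
m2: inner = H(f3 fe 78 77 67 36 36 80) = 08 2b; tag = H(99 94 12 1d 0d 5c 5c 08 2b) = 3f15 ← matches
m3: inner = H(f3 fe 78 77 67 36 36 18) = 08 c3; tag = H(99 94 12 1d 0d 5c 5c 08 c3) = d715
m4: inner = H(f3 fe 78 77 67 36 36 65) = 08 10; tag = H(99 94 12 1d 0d 5c 5c 08 10) = 2415

2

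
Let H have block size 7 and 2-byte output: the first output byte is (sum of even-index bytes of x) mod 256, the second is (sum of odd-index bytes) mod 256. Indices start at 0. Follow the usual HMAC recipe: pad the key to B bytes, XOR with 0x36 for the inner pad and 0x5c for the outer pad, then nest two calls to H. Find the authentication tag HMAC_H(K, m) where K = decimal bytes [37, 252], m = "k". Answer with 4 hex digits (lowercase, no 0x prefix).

Key decimal bytes [37, 252] = 25 fc is 2 bytes ≤ B = 7; zero-pad to 7 bytes: K' = 25 fc 00 00 00 00 00.
K' ⊕ ipad = 13 ca 36 36 36 36 36.  K' ⊕ opad = 79 a0 5c 5c 5c 5c 5c.
Inner input = (K'⊕ipad) ∥ m = 13 ca 36 36 36 36 36 ∥ 6b.
Inner hash: even-index sum = 181 mod 256 = 181; odd-index sum = 417 mod 256 = 161 → b5 a1.
Outer input = (K'⊕opad) ∥ inner = 79 a0 5c 5c 5c 5c 5c ∥ b5 a1.
Outer hash (tag): even-index sum = 558 mod 256 = 46; odd-index sum = 525 mod 256 = 13 → 2e 0d.

2e0d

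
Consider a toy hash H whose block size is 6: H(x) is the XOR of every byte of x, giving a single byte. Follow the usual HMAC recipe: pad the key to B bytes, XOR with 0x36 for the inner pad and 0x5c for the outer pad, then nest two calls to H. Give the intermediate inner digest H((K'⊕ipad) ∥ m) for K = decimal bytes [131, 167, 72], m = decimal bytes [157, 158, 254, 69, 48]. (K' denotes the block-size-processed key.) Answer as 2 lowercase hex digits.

e4

Key decimal bytes [131, 167, 72] = 83 a7 48 is 3 bytes ≤ B = 6; zero-pad to 6 bytes: K' = 83 a7 48 00 00 00.
K' ⊕ ipad = b5 91 7e 36 36 36.
Inner input = b5 91 7e 36 36 36 ∥ 9d 9e fe 45 30.
Inner hash: XOR b5⊕91⊕7e⊕36⊕36⊕36⊕9d⊕9e⊕fe⊕45⊕30 = e4.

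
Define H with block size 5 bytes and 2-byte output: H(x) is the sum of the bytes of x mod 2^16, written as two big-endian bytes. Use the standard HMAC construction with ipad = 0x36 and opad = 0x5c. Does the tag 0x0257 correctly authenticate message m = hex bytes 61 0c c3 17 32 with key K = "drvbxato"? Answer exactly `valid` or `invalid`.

valid

Key "drvbxato" = 64 72 76 62 78 61 74 6f is 8 bytes > B = 5, so hash it first: H(key) = 03 6a, then zero-pad to 5 bytes: K' = 03 6a 00 00 00.
K' ⊕ ipad = 35 5c 36 36 36; K' ⊕ opad = 5f 36 5c 5c 5c.
Inner hash: sum = 53+92+54+54+54+97+12+195+23+50 = 684 → 02 ac.
Outer hash (recomputed tag): sum = 95+54+92+92+92+2+172 = 599 → 02 57.
Recomputed tag = 0257; claimed = 0257 → match.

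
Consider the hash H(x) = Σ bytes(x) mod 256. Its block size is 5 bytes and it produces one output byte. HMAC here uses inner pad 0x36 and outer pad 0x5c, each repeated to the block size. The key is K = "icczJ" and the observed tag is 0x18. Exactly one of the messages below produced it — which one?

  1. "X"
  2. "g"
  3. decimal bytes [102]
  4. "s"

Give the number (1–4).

1

Key "icczJ" = 69 63 63 7a 4a is exactly B = 5 bytes: K' = 69 63 63 7a 4a.
K' ⊕ ipad = 5f 55 55 4c 7c; K' ⊕ opad = 35 3f 3f 26 16.
m1: inner = H(5f 55 55 4c 7c 58) = 29; tag = H(35 3f 3f 26 16 29) = 18 ← matches
m2: inner = H(5f 55 55 4c 7c 67) = 38; tag = H(35 3f 3f 26 16 38) = 27
m3: inner = H(5f 55 55 4c 7c 66) = 37; tag = H(35 3f 3f 26 16 37) = 26
m4: inner = H(5f 55 55 4c 7c 73) = 44; tag = H(35 3f 3f 26 16 44) = 33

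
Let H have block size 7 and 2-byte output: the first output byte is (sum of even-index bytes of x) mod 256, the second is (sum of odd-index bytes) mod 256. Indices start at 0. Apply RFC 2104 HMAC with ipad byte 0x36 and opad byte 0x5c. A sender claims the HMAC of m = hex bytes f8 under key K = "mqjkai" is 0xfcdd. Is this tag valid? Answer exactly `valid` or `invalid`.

invalid

Key "mqjkai" = 6d 71 6a 6b 61 69 is 6 bytes ≤ B = 7; zero-pad to 7 bytes: K' = 6d 71 6a 6b 61 69 00.
K' ⊕ ipad = 5b 47 5c 5d 57 5f 36; K' ⊕ opad = 31 2d 36 37 3d 35 5c.
Inner hash: even-index sum = 324 mod 256 = 68; odd-index sum = 507 mod 256 = 251 → 44 fb.
Outer hash (recomputed tag): even-index sum = 507 mod 256 = 251; odd-index sum = 221 mod 256 = 221 → fb dd.
Recomputed tag = fbdd; claimed = fcdd → mismatch.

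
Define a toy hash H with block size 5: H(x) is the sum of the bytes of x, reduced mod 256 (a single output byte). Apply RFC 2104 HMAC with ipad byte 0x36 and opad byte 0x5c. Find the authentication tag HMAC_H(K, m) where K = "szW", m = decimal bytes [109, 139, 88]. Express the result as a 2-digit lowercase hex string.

c6

Key "szW" = 73 7a 57 is 3 bytes ≤ B = 5; zero-pad to 5 bytes: K' = 73 7a 57 00 00.
K' ⊕ ipad = 45 4c 61 36 36.  K' ⊕ opad = 2f 26 0b 5c 5c.
Inner input = (K'⊕ipad) ∥ m = 45 4c 61 36 36 ∥ 6d 8b 58.
Inner hash: sum = 69+76+97+54+54+109+139+88 = 686; mod 256 = 174 → ae.
Outer input = (K'⊕opad) ∥ inner = 2f 26 0b 5c 5c ∥ ae.
Outer hash (tag): sum = 47+38+11+92+92+174 = 454; mod 256 = 198 → c6.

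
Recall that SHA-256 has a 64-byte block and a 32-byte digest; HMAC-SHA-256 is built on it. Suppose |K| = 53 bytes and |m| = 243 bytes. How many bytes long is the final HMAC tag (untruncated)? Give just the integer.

32

The tag is one SHA-256 digest: 32 bytes.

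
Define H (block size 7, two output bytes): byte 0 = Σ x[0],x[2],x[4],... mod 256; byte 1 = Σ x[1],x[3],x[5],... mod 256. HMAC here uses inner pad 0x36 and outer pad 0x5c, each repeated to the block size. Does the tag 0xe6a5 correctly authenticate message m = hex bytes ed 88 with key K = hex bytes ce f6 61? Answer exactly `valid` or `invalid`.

invalid

Key hex bytes ce f6 61 is 3 bytes ≤ B = 7; zero-pad to 7 bytes: K' = ce f6 61 00 00 00 00.
K' ⊕ ipad = f8 c0 57 36 36 36 36; K' ⊕ opad = 92 aa 3d 5c 5c 5c 5c.
Inner hash: even-index sum = 579 mod 256 = 67; odd-index sum = 537 mod 256 = 25 → 43 19.
Outer hash (recomputed tag): even-index sum = 416 mod 256 = 160; odd-index sum = 421 mod 256 = 165 → a0 a5.
Recomputed tag = a0a5; claimed = e6a5 → mismatch.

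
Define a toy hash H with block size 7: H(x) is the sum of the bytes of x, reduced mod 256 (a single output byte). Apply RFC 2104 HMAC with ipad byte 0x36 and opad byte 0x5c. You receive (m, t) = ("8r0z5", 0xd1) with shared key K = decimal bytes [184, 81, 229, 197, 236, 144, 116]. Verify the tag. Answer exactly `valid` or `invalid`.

invalid

Key decimal bytes [184, 81, 229, 197, 236, 144, 116] = b8 51 e5 c5 ec 90 74 is exactly B = 7 bytes: K' = b8 51 e5 c5 ec 90 74.
K' ⊕ ipad = 8e 67 d3 f3 da a6 42; K' ⊕ opad = e4 0d b9 99 b0 cc 28.
Inner hash: sum = 142+103+211+243+218+166+66+56+114+48+122+53 = 1542; mod 256 = 6 → 06.
Outer hash (recomputed tag): sum = 228+13+185+153+176+204+40+6 = 1005; mod 256 = 237 → ed.
Recomputed tag = ed; claimed = d1 → mismatch.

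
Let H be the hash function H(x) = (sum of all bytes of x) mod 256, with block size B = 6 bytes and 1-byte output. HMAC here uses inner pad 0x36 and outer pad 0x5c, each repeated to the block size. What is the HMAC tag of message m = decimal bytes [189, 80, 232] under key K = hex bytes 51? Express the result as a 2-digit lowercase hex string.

Key hex bytes 51 is 1 byte ≤ B = 6; zero-pad to 6 bytes: K' = 51 00 00 00 00 00.
K' ⊕ ipad = 67 36 36 36 36 36.  K' ⊕ opad = 0d 5c 5c 5c 5c 5c.
Inner input = (K'⊕ipad) ∥ m = 67 36 36 36 36 36 ∥ bd 50 e8.
Inner hash: sum = 103+54+54+54+54+54+189+80+232 = 874; mod 256 = 106 → 6a.
Outer input = (K'⊕opad) ∥ inner = 0d 5c 5c 5c 5c 5c ∥ 6a.
Outer hash (tag): sum = 13+92+92+92+92+92+106 = 579; mod 256 = 67 → 43.

43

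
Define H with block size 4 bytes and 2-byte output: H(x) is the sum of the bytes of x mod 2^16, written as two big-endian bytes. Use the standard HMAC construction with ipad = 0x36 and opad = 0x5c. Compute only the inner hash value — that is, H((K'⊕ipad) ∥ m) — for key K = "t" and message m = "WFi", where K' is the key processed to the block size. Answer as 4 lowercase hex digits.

Key "t" = 74 is 1 byte ≤ B = 4; zero-pad to 4 bytes: K' = 74 00 00 00.
K' ⊕ ipad = 42 36 36 36.
Inner input = 42 36 36 36 ∥ 57 46 69.
Inner hash: sum = 66+54+54+54+87+70+105 = 490 → 01 ea.

01ea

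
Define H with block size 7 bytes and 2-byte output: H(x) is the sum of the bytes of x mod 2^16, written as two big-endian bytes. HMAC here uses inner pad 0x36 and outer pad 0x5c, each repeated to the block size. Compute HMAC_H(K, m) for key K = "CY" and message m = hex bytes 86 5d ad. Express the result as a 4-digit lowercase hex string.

Key "CY" = 43 59 is 2 bytes ≤ B = 7; zero-pad to 7 bytes: K' = 43 59 00 00 00 00 00.
K' ⊕ ipad = 75 6f 36 36 36 36 36.  K' ⊕ opad = 1f 05 5c 5c 5c 5c 5c.
Inner input = (K'⊕ipad) ∥ m = 75 6f 36 36 36 36 36 ∥ 86 5d ad.
Inner hash: sum = 117+111+54+54+54+54+54+134+93+173 = 898 → 03 82.
Outer input = (K'⊕opad) ∥ inner = 1f 05 5c 5c 5c 5c 5c ∥ 03 82.
Outer hash (tag): sum = 31+5+92+92+92+92+92+3+130 = 629 → 02 75.

0275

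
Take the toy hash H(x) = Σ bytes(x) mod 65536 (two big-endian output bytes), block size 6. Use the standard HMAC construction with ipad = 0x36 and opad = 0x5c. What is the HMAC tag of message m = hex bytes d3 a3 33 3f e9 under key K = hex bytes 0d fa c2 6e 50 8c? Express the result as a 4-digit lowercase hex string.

02ed

Key hex bytes 0d fa c2 6e 50 8c is exactly B = 6 bytes: K' = 0d fa c2 6e 50 8c.
K' ⊕ ipad = 3b cc f4 58 66 ba.  K' ⊕ opad = 51 a6 9e 32 0c d0.
Inner input = (K'⊕ipad) ∥ m = 3b cc f4 58 66 ba ∥ d3 a3 33 3f e9.
Inner hash: sum = 59+204+244+88+102+186+211+163+51+63+233 = 1604 → 06 44.
Outer input = (K'⊕opad) ∥ inner = 51 a6 9e 32 0c d0 ∥ 06 44.
Outer hash (tag): sum = 81+166+158+50+12+208+6+68 = 749 → 02 ed.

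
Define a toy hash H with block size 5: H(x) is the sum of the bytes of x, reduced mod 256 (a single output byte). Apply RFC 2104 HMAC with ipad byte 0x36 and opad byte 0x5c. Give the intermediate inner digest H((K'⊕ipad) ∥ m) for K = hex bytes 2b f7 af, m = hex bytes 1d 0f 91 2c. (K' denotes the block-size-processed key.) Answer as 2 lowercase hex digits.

Key hex bytes 2b f7 af is 3 bytes ≤ B = 5; zero-pad to 5 bytes: K' = 2b f7 af 00 00.
K' ⊕ ipad = 1d c1 99 36 36.
Inner input = 1d c1 99 36 36 ∥ 1d 0f 91 2c.
Inner hash: sum = 29+193+153+54+54+29+15+145+44 = 716; mod 256 = 204 → cc.

cc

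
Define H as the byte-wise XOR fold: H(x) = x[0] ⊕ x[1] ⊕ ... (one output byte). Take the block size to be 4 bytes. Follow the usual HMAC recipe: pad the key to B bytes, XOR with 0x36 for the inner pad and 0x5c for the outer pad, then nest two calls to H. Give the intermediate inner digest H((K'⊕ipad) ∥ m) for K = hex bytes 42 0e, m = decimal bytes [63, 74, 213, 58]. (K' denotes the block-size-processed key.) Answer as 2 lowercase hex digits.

d6

Key hex bytes 42 0e is 2 bytes ≤ B = 4; zero-pad to 4 bytes: K' = 42 0e 00 00.
K' ⊕ ipad = 74 38 36 36.
Inner input = 74 38 36 36 ∥ 3f 4a d5 3a.
Inner hash: XOR 74⊕38⊕36⊕36⊕3f⊕4a⊕d5⊕3a = d6.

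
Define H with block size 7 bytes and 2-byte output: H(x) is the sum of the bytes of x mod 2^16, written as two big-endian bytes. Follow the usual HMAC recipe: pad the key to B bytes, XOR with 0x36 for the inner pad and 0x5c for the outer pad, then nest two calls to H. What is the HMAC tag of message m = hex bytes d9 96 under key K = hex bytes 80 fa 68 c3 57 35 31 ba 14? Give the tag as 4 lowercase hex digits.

0347

Key hex bytes 80 fa 68 c3 57 35 31 ba 14 is 9 bytes > B = 7, so hash it first: H(key) = 04 30, then zero-pad to 7 bytes: K' = 04 30 00 00 00 00 00.
K' ⊕ ipad = 32 06 36 36 36 36 36.  K' ⊕ opad = 58 6c 5c 5c 5c 5c 5c.
Inner input = (K'⊕ipad) ∥ m = 32 06 36 36 36 36 36 ∥ d9 96.
Inner hash: sum = 50+6+54+54+54+54+54+217+150 = 693 → 02 b5.
Outer input = (K'⊕opad) ∥ inner = 58 6c 5c 5c 5c 5c 5c ∥ 02 b5.
Outer hash (tag): sum = 88+108+92+92+92+92+92+2+181 = 839 → 03 47.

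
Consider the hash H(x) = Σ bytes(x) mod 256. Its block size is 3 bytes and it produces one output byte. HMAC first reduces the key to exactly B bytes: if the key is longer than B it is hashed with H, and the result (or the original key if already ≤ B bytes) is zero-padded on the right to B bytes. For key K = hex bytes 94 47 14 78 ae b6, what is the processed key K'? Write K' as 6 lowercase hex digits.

cb0000

|K| = 6 > B = 3, so first hash the key.
H(K): sum = 148+71+20+120+174+182 = 715; mod 256 = 203 → cb.
Zero-pad H(K) = cb to 3 bytes: K' = cb 00 00.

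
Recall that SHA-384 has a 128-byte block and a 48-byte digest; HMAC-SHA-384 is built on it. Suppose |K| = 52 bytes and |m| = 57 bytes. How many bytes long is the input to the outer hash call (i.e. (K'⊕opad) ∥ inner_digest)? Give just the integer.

Key is 52 ≤ 128 bytes, zero-padded: |K'| = 128.
Outer input = (K'⊕opad) ∥ H(inner) → 128 + 48 = 176 bytes.

176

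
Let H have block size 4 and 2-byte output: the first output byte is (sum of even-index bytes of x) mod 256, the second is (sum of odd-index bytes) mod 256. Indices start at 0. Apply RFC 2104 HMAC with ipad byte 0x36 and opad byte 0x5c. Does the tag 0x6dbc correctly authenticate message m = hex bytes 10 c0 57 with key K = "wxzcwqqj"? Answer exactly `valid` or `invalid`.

valid

Key "wxzcwqqj" = 77 78 7a 63 77 71 71 6a is 8 bytes > B = 4, so hash it first: H(key) = d9 b6, then zero-pad to 4 bytes: K' = d9 b6 00 00.
K' ⊕ ipad = ef 80 36 36; K' ⊕ opad = 85 ea 5c 5c.
Inner hash: even-index sum = 396 mod 256 = 140; odd-index sum = 374 mod 256 = 118 → 8c 76.
Outer hash (recomputed tag): even-index sum = 365 mod 256 = 109; odd-index sum = 444 mod 256 = 188 → 6d bc.
Recomputed tag = 6dbc; claimed = 6dbc → match.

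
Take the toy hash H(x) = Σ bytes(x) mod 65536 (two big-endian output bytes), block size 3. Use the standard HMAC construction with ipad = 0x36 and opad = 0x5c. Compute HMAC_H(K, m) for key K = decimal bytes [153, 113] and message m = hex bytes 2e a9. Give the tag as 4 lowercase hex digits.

0153

Key decimal bytes [153, 113] = 99 71 is 2 bytes ≤ B = 3; zero-pad to 3 bytes: K' = 99 71 00.
K' ⊕ ipad = af 47 36.  K' ⊕ opad = c5 2d 5c.
Inner input = (K'⊕ipad) ∥ m = af 47 36 ∥ 2e a9.
Inner hash: sum = 175+71+54+46+169 = 515 → 02 03.
Outer input = (K'⊕opad) ∥ inner = c5 2d 5c ∥ 02 03.
Outer hash (tag): sum = 197+45+92+2+3 = 339 → 01 53.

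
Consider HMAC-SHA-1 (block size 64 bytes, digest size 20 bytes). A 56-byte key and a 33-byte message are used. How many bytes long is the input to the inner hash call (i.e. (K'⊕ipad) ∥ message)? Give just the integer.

97

Key is 56 ≤ 64 bytes, zero-padded: |K'| = 64.
Inner input = (K'⊕ipad) ∥ m → 64 + 33 = 97 bytes.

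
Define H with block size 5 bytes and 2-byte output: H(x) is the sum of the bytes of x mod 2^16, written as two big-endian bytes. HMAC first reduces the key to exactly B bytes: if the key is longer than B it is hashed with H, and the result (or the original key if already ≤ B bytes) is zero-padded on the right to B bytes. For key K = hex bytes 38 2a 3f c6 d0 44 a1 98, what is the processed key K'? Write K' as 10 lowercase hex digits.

03b4000000

|K| = 8 > B = 5, so first hash the key.
H(K): sum = 56+42+63+198+208+68+161+152 = 948 → 03 b4.
Zero-pad H(K) = 03 b4 to 5 bytes: K' = 03 b4 00 00 00.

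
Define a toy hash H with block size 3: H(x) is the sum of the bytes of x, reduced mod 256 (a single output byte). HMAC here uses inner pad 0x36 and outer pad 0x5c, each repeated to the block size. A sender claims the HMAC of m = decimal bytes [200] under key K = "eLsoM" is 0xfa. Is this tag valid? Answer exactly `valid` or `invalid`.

invalid

Key "eLsoM" = 65 4c 73 6f 4d is 5 bytes > B = 3, so hash it first: H(key) = e0, then zero-pad to 3 bytes: K' = e0 00 00.
K' ⊕ ipad = d6 36 36; K' ⊕ opad = bc 5c 5c.
Inner hash: sum = 214+54+54+200 = 522; mod 256 = 10 → 0a.
Outer hash (recomputed tag): sum = 188+92+92+10 = 382; mod 256 = 126 → 7e.
Recomputed tag = 7e; claimed = fa → mismatch.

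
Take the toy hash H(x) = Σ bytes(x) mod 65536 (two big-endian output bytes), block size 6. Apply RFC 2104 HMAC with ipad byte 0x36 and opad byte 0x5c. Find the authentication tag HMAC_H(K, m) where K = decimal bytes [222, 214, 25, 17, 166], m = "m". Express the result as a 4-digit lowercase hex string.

Key decimal bytes [222, 214, 25, 17, 166] = de d6 19 11 a6 is 5 bytes ≤ B = 6; zero-pad to 6 bytes: K' = de d6 19 11 a6 00.
K' ⊕ ipad = e8 e0 2f 27 90 36.  K' ⊕ opad = 82 8a 45 4d fa 5c.
Inner input = (K'⊕ipad) ∥ m = e8 e0 2f 27 90 36 ∥ 6d.
Inner hash: sum = 232+224+47+39+144+54+109 = 849 → 03 51.
Outer input = (K'⊕opad) ∥ inner = 82 8a 45 4d fa 5c ∥ 03 51.
Outer hash (tag): sum = 130+138+69+77+250+92+3+81 = 840 → 03 48.

0348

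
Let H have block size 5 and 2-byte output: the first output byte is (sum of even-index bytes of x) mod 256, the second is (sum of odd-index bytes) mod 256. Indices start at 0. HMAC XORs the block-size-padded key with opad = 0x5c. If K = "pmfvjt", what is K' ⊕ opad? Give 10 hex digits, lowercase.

Key "pmfvjt" = 70 6d 66 76 6a 74 is 6 bytes > B = 5, so hash it first: H(key) = 40 57, then zero-pad to 5 bytes: K' = 40 57 00 00 00.
XOR each byte with 0x5c: 40⊕5c=1c, 57⊕5c=0b, 00⊕5c=5c, 00⊕5c=5c, 00⊕5c=5c.

1c0b5c5c5c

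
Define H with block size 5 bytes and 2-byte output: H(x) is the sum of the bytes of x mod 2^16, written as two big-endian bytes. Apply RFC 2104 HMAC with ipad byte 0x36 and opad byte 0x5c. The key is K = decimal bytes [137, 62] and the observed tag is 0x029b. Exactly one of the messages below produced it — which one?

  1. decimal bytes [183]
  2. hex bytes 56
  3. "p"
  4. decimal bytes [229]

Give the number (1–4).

Key decimal bytes [137, 62] = 89 3e is 2 bytes ≤ B = 5; zero-pad to 5 bytes: K' = 89 3e 00 00 00.
K' ⊕ ipad = bf 08 36 36 36; K' ⊕ opad = d5 62 5c 5c 5c.
m1: inner = H(bf 08 36 36 36 b7) = 02 20; tag = H(d5 62 5c 5c 5c 02 20) = 026d
m2: inner = H(bf 08 36 36 36 56) = 01 bf; tag = H(d5 62 5c 5c 5c 01 bf) = 030b
m3: inner = H(bf 08 36 36 36 70) = 01 d9; tag = H(d5 62 5c 5c 5c 01 d9) = 0325
m4: inner = H(bf 08 36 36 36 e5) = 02 4e; tag = H(d5 62 5c 5c 5c 02 4e) = 029b ← matches

4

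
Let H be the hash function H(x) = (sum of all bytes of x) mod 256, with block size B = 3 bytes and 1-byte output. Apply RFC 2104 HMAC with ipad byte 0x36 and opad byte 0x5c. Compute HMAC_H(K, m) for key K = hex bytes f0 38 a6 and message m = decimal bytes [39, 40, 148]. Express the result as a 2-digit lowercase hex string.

Key hex bytes f0 38 a6 is exactly B = 3 bytes: K' = f0 38 a6.
K' ⊕ ipad = c6 0e 90.  K' ⊕ opad = ac 64 fa.
Inner input = (K'⊕ipad) ∥ m = c6 0e 90 ∥ 27 28 94.
Inner hash: sum = 198+14+144+39+40+148 = 583; mod 256 = 71 → 47.
Outer input = (K'⊕opad) ∥ inner = ac 64 fa ∥ 47.
Outer hash (tag): sum = 172+100+250+71 = 593; mod 256 = 81 → 51.

51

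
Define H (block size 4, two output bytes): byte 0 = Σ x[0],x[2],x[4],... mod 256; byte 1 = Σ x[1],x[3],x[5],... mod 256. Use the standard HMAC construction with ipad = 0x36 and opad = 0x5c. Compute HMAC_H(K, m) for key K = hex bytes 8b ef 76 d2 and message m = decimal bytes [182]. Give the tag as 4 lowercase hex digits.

b4fe

Key hex bytes 8b ef 76 d2 is exactly B = 4 bytes: K' = 8b ef 76 d2.
K' ⊕ ipad = bd d9 40 e4.  K' ⊕ opad = d7 b3 2a 8e.
Inner input = (K'⊕ipad) ∥ m = bd d9 40 e4 ∥ b6.
Inner hash: even-index sum = 435 mod 256 = 179; odd-index sum = 445 mod 256 = 189 → b3 bd.
Outer input = (K'⊕opad) ∥ inner = d7 b3 2a 8e ∥ b3 bd.
Outer hash (tag): even-index sum = 436 mod 256 = 180; odd-index sum = 510 mod 256 = 254 → b4 fe.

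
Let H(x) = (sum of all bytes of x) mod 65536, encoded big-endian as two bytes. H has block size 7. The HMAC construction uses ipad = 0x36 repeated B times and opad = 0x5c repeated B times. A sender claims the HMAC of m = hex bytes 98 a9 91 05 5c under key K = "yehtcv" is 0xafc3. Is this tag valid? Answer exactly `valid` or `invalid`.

invalid

Key "yehtcv" = 79 65 68 74 63 76 is 6 bytes ≤ B = 7; zero-pad to 7 bytes: K' = 79 65 68 74 63 76 00.
K' ⊕ ipad = 4f 53 5e 42 55 40 36; K' ⊕ opad = 25 39 34 28 3f 2a 5c.
Inner hash: sum = 79+83+94+66+85+64+54+152+169+145+5+92 = 1088 → 04 40.
Outer hash (recomputed tag): sum = 37+57+52+40+63+42+92+4+64 = 451 → 01 c3.
Recomputed tag = 01c3; claimed = afc3 → mismatch.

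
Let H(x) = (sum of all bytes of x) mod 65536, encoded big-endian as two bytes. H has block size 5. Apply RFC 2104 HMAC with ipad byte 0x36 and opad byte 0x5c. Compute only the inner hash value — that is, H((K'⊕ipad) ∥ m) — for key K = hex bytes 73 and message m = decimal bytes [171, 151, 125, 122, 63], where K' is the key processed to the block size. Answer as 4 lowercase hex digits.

0395

Key hex bytes 73 is 1 byte ≤ B = 5; zero-pad to 5 bytes: K' = 73 00 00 00 00.
K' ⊕ ipad = 45 36 36 36 36.
Inner input = 45 36 36 36 36 ∥ ab 97 7d 7a 3f.
Inner hash: sum = 69+54+54+54+54+171+151+125+122+63 = 917 → 03 95.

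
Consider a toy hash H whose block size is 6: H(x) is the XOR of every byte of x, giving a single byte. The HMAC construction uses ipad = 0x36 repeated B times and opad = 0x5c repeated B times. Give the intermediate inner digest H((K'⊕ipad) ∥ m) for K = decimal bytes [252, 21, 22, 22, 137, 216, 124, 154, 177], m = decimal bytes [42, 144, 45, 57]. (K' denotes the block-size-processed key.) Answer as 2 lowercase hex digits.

Key decimal bytes [252, 21, 22, 22, 137, 216, 124, 154, 177] = fc 15 16 16 89 d8 7c 9a b1 is 9 bytes > B = 6, so hash it first: H(key) = ef, then zero-pad to 6 bytes: K' = ef 00 00 00 00 00.
K' ⊕ ipad = d9 36 36 36 36 36.
Inner input = d9 36 36 36 36 36 ∥ 2a 90 2d 39.
Inner hash: XOR d9⊕36⊕36⊕36⊕36⊕36⊕2a⊕90⊕2d⊕39 = 41.

41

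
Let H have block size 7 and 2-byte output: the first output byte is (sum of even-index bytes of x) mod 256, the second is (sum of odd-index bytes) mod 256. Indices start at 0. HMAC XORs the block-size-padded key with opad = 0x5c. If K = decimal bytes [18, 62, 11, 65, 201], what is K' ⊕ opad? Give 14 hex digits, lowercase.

Key decimal bytes [18, 62, 11, 65, 201] = 12 3e 0b 41 c9 is 5 bytes ≤ B = 7; zero-pad to 7 bytes: K' = 12 3e 0b 41 c9 00 00.
XOR each byte with 0x5c: 12⊕5c=4e, 3e⊕5c=62, 0b⊕5c=57, 41⊕5c=1d, c9⊕5c=95, 00⊕5c=5c, 00⊕5c=5c.

4e62571d955c5c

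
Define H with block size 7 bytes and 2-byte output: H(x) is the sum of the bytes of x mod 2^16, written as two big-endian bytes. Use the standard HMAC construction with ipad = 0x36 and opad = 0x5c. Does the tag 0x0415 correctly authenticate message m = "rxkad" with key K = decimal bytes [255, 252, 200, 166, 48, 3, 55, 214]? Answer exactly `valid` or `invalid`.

valid

Key decimal bytes [255, 252, 200, 166, 48, 3, 55, 214] = ff fc c8 a6 30 03 37 d6 is 8 bytes > B = 7, so hash it first: H(key) = 04 a9, then zero-pad to 7 bytes: K' = 04 a9 00 00 00 00 00.
K' ⊕ ipad = 32 9f 36 36 36 36 36; K' ⊕ opad = 58 f5 5c 5c 5c 5c 5c.
Inner hash: sum = 50+159+54+54+54+54+54+114+120+107+97+100 = 1017 → 03 f9.
Outer hash (recomputed tag): sum = 88+245+92+92+92+92+92+3+249 = 1045 → 04 15.
Recomputed tag = 0415; claimed = 0415 → match.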